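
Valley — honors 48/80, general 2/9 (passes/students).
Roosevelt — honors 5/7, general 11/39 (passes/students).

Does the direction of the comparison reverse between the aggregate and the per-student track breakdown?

Honors: Valley 48/80 = 60.0%, Roosevelt 5/7 = 71.4% → Roosevelt
General: Valley 2/9 = 22.2%, Roosevelt 11/39 = 28.2% → Roosevelt
Overall: Valley 50/89 = 56.2%, Roosevelt 16/46 = 34.8% → Valley
Roosevelt wins each student group but Valley wins overall — the comparison reverses. Roosevelt's students skew toward general, which has a lower base rate.

Yes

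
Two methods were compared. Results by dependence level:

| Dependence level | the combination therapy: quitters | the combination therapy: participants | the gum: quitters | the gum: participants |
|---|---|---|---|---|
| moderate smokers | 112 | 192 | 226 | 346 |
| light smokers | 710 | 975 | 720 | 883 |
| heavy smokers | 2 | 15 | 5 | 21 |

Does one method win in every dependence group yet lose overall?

Moderate smokers: the combination therapy 112/192 = 58.3%, the gum 226/346 = 65.3% → the gum
Light smokers: the combination therapy 710/975 = 72.8%, the gum 720/883 = 81.5% → the gum
Heavy smokers: the combination therapy 2/15 = 13.3%, the gum 5/21 = 23.8% → the gum
Overall: the combination therapy 824/1182 = 69.7%, the gum 951/1250 = 76.1% → the gum
The gum wins overall and in every dependence group — no reversal.

No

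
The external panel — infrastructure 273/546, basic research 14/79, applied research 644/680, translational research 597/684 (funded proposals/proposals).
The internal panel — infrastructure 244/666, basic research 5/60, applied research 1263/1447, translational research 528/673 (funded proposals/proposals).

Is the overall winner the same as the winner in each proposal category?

Infrastructure: the external panel 273/546 = 50.0%, the internal panel 244/666 = 36.6% → the external panel
Basic research: the external panel 14/79 = 17.7%, the internal panel 5/60 = 8.3% → the external panel
Applied research: the external panel 644/680 = 94.7%, the internal panel 1263/1447 = 87.3% → the external panel
Translational research: the external panel 597/684 = 87.3%, the internal panel 528/673 = 78.5% → the external panel
Overall: the external panel 1528/1989 = 76.8%, the internal panel 2040/2846 = 71.7% → the external panel
The external panel wins overall and in every proposal group — no reversal.

Yes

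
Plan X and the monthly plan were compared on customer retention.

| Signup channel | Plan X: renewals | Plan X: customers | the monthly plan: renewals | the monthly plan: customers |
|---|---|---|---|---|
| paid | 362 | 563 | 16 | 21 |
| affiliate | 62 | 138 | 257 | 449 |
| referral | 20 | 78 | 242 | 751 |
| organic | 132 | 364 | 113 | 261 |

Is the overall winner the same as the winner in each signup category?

Paid: Plan X 362/563 = 64.3%, the monthly plan 16/21 = 76.2% → the monthly plan
Affiliate: Plan X 62/138 = 44.9%, the monthly plan 257/449 = 57.2% → the monthly plan
Referral: Plan X 20/78 = 25.6%, the monthly plan 242/751 = 32.2% → the monthly plan
Organic: Plan X 132/364 = 36.3%, the monthly plan 113/261 = 43.3% → the monthly plan
Overall: Plan X 576/1143 = 50.4%, the monthly plan 628/1482 = 42.4% → Plan X
The monthly plan wins each signup group but Plan X wins overall — the comparison reverses. The monthly plan's customers skew toward referral, which has a lower base rate.

No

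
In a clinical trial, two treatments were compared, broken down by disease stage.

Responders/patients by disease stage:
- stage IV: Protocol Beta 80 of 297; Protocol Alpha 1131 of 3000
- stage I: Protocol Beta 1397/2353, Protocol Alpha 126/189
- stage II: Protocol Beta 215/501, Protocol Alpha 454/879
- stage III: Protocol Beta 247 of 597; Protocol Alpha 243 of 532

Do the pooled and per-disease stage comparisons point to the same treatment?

No

Stage IV: Protocol Beta 80/297 = 26.9%, Protocol Alpha 1131/3000 = 37.7% → Protocol Alpha
Stage I: Protocol Beta 1397/2353 = 59.4%, Protocol Alpha 126/189 = 66.7% → Protocol Alpha
Stage II: Protocol Beta 215/501 = 42.9%, Protocol Alpha 454/879 = 51.6% → Protocol Alpha
Stage III: Protocol Beta 247/597 = 41.4%, Protocol Alpha 243/532 = 45.7% → Protocol Alpha
Overall: Protocol Beta 1939/3748 = 51.7%, Protocol Alpha 1954/4600 = 42.5% → Protocol Beta
Protocol Alpha wins each disease group but Protocol Beta wins overall — the comparison reverses. Protocol Alpha's patients skew toward stage IV, which has a lower base rate.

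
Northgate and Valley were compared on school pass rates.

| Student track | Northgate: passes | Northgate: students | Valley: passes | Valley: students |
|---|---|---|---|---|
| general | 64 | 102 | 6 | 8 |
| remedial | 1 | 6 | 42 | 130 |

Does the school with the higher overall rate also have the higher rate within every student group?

General: Northgate 64/102 = 62.7%, Valley 6/8 = 75.0% → Valley
Remedial: Northgate 1/6 = 16.7%, Valley 42/130 = 32.3% → Valley
Overall: Northgate 65/108 = 60.2%, Valley 48/138 = 34.8% → Northgate
Valley wins each student group but Northgate wins overall — the comparison reverses. Valley's students skew toward remedial, which has a lower base rate.

No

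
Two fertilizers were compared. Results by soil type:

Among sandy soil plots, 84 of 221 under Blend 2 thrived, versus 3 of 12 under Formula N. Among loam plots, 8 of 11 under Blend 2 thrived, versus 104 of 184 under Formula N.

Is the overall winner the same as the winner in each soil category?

Sandy soil: Blend 2 84/221 = 38.0%, Formula N 3/12 = 25.0% → Blend 2
Loam: Blend 2 8/11 = 72.7%, Formula N 104/184 = 56.5% → Blend 2
Overall: Blend 2 92/232 = 39.7%, Formula N 107/196 = 54.6% → Formula N
Blend 2 wins each soil group but Formula N wins overall — the comparison reverses. Blend 2's plots skew toward sandy soil, which has a lower base rate.

No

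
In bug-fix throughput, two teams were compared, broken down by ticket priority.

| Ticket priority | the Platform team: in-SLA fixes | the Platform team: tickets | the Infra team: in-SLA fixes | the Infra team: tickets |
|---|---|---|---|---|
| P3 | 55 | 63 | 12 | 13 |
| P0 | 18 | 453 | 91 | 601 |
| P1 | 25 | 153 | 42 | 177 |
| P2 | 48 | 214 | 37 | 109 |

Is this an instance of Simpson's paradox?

P3: the Platform team 55/63 = 87.3%, the Infra team 12/13 = 92.3% → the Infra team
P0: the Platform team 18/453 = 4.0%, the Infra team 91/601 = 15.1% → the Infra team
P1: the Platform team 25/153 = 16.3%, the Infra team 42/177 = 23.7% → the Infra team
P2: the Platform team 48/214 = 22.4%, the Infra team 37/109 = 33.9% → the Infra team
Overall: the Platform team 146/883 = 16.5%, the Infra team 182/900 = 20.2% → the Infra team
The Infra team wins overall and in every ticket group — no reversal.

No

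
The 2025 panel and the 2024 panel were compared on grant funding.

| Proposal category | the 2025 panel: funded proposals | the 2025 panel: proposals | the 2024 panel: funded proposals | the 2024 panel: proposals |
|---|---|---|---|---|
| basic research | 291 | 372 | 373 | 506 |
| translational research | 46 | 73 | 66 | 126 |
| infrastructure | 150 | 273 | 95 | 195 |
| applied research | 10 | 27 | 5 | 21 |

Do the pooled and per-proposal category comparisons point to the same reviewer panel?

Basic research: the 2025 panel 291/372 = 78.2%, the 2024 panel 373/506 = 73.7% → the 2025 panel
Translational research: the 2025 panel 46/73 = 63.0%, the 2024 panel 66/126 = 52.4% → the 2025 panel
Infrastructure: the 2025 panel 150/273 = 54.9%, the 2024 panel 95/195 = 48.7% → the 2025 panel
Applied research: the 2025 panel 10/27 = 37.0%, the 2024 panel 5/21 = 23.8% → the 2025 panel
Overall: the 2025 panel 497/745 = 66.7%, the 2024 panel 539/848 = 63.6% → the 2025 panel
The 2025 panel wins overall and in every proposal group — no reversal.

Yes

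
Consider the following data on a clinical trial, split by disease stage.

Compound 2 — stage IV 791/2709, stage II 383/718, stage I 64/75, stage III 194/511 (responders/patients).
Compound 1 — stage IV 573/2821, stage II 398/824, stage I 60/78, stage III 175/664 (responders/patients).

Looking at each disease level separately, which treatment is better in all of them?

Compound 2

Stage IV: Compound 2 791/2709 = 29.2%, Compound 1 573/2821 = 20.3% → Compound 2
Stage II: Compound 2 383/718 = 53.3%, Compound 1 398/824 = 48.3% → Compound 2
Stage I: Compound 2 64/75 = 85.3%, Compound 1 60/78 = 76.9% → Compound 2
Stage III: Compound 2 194/511 = 38.0%, Compound 1 175/664 = 26.4% → Compound 2
Compound 2 has the higher rate in all 4 groups.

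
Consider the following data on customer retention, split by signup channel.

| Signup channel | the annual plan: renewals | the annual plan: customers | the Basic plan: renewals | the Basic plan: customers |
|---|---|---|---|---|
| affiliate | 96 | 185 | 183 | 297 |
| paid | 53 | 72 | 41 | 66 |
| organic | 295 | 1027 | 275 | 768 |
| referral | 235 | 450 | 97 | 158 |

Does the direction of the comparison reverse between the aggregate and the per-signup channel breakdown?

No

Affiliate: the annual plan 96/185 = 51.9%, the Basic plan 183/297 = 61.6% → the Basic plan
Paid: the annual plan 53/72 = 73.6%, the Basic plan 41/66 = 62.1% → the annual plan
Organic: the annual plan 295/1027 = 28.7%, the Basic plan 275/768 = 35.8% → the Basic plan
Referral: the annual plan 235/450 = 52.2%, the Basic plan 97/158 = 61.4% → the Basic plan
Overall: the annual plan 679/1734 = 39.2%, the Basic plan 596/1289 = 46.2% → the Basic plan
Neither sweeps: the annual plan wins 1 of 4 groups, the Basic plan wins 3. The Basic plan wins overall but not every group — no Simpson reversal.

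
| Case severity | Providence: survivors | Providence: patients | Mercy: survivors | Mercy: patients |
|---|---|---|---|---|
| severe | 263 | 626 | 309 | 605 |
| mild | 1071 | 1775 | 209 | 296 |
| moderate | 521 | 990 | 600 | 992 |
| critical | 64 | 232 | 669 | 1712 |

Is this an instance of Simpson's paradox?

Severe: Providence 263/626 = 42.0%, Mercy 309/605 = 51.1% → Mercy
Mild: Providence 1071/1775 = 60.3%, Mercy 209/296 = 70.6% → Mercy
Moderate: Providence 521/990 = 52.6%, Mercy 600/992 = 60.5% → Mercy
Critical: Providence 64/232 = 27.6%, Mercy 669/1712 = 39.1% → Mercy
Overall: Providence 1919/3623 = 53.0%, Mercy 1787/3605 = 49.6% → Providence
Mercy wins each case group but Providence wins overall — the comparison reverses. Mercy's patients skew toward critical, which has a lower base rate.

Yes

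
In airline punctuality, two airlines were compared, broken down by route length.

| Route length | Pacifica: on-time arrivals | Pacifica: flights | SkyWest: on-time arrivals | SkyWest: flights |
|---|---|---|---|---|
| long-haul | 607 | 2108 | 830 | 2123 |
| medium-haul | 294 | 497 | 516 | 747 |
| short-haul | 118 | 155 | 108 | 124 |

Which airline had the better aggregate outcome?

SkyWest

Long-haul: Pacifica 607/2108 = 28.8%, SkyWest 830/2123 = 39.1% → SkyWest
Medium-haul: Pacifica 294/497 = 59.2%, SkyWest 516/747 = 69.1% → SkyWest
Short-haul: Pacifica 118/155 = 76.1%, SkyWest 108/124 = 87.1% → SkyWest
Overall: Pacifica 1019/2760 = 36.9%, SkyWest 1454/2994 = 48.6% → SkyWest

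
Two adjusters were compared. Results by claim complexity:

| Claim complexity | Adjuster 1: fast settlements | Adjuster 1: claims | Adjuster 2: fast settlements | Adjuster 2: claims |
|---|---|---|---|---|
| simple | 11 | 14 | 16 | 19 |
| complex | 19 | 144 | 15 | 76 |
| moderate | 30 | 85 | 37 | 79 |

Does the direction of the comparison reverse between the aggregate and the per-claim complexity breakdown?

No

Simple: Adjuster 1 11/14 = 78.6%, Adjuster 2 16/19 = 84.2% → Adjuster 2
Complex: Adjuster 1 19/144 = 13.2%, Adjuster 2 15/76 = 19.7% → Adjuster 2
Moderate: Adjuster 1 30/85 = 35.3%, Adjuster 2 37/79 = 46.8% → Adjuster 2
Overall: Adjuster 1 60/243 = 24.7%, Adjuster 2 68/174 = 39.1% → Adjuster 2
Adjuster 2 wins overall and in every claim group — no reversal.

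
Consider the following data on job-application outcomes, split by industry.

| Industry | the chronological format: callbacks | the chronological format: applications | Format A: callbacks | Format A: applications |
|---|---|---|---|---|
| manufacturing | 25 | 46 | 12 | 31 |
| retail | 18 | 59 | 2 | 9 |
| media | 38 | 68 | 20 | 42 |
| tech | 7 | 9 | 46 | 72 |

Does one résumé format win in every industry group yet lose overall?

Manufacturing: the chronological format 25/46 = 54.3%, Format A 12/31 = 38.7% → the chronological format
Retail: the chronological format 18/59 = 30.5%, Format A 2/9 = 22.2% → the chronological format
Media: the chronological format 38/68 = 55.9%, Format A 20/42 = 47.6% → the chronological format
Tech: the chronological format 7/9 = 77.8%, Format A 46/72 = 63.9% → the chronological format
Overall: the chronological format 88/182 = 48.4%, Format A 80/154 = 51.9% → Format A
The chronological format wins each industry group but Format A wins overall — the comparison reverses. The chronological format's applications skew toward retail, which has a lower base rate.

Yes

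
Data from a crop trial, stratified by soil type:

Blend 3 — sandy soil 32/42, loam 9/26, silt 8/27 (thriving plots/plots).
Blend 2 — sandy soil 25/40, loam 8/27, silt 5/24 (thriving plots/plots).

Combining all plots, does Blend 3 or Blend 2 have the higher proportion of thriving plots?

Sandy soil: Blend 3 32/42 = 76.2%, Blend 2 25/40 = 62.5% → Blend 3
Loam: Blend 3 9/26 = 34.6%, Blend 2 8/27 = 29.6% → Blend 3
Silt: Blend 3 8/27 = 29.6%, Blend 2 5/24 = 20.8% → Blend 3
Overall: Blend 3 49/95 = 51.6%, Blend 2 38/91 = 41.8% → Blend 3

Blend 3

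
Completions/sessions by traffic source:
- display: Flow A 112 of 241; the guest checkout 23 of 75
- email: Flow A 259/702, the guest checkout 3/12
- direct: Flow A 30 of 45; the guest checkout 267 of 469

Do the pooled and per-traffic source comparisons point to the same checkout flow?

Display: Flow A 112/241 = 46.5%, the guest checkout 23/75 = 30.7% → Flow A
Email: Flow A 259/702 = 36.9%, the guest checkout 3/12 = 25.0% → Flow A
Direct: Flow A 30/45 = 66.7%, the guest checkout 267/469 = 56.9% → Flow A
Overall: Flow A 401/988 = 40.6%, the guest checkout 293/556 = 52.7% → the guest checkout
Flow A wins each traffic group but the guest checkout wins overall — the comparison reverses. Flow A's sessions skew toward email, which has a lower base rate.

No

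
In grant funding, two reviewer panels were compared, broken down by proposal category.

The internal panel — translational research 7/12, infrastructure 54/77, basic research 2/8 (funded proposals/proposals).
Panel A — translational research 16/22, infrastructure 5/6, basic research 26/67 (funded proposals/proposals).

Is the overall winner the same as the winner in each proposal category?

No

Translational research: the internal panel 7/12 = 58.3%, Panel A 16/22 = 72.7% → Panel A
Infrastructure: the internal panel 54/77 = 70.1%, Panel A 5/6 = 83.3% → Panel A
Basic research: the internal panel 2/8 = 25.0%, Panel A 26/67 = 38.8% → Panel A
Overall: the internal panel 63/97 = 64.9%, Panel A 47/95 = 49.5% → the internal panel
Panel A wins each proposal group but the internal panel wins overall — the comparison reverses. Panel A's proposals skew toward basic research, which has a lower base rate.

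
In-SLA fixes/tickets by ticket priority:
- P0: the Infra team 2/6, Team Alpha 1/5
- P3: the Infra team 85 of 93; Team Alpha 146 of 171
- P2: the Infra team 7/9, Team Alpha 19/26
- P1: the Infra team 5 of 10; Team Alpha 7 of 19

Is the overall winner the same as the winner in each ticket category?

Yes

P0: the Infra team 2/6 = 33.3%, Team Alpha 1/5 = 20.0% → the Infra team
P3: the Infra team 85/93 = 91.4%, Team Alpha 146/171 = 85.4% → the Infra team
P2: the Infra team 7/9 = 77.8%, Team Alpha 19/26 = 73.1% → the Infra team
P1: the Infra team 5/10 = 50.0%, Team Alpha 7/19 = 36.8% → the Infra team
Overall: the Infra team 99/118 = 83.9%, Team Alpha 173/221 = 78.3% → the Infra team
The Infra team wins overall and in every ticket group — no reversal.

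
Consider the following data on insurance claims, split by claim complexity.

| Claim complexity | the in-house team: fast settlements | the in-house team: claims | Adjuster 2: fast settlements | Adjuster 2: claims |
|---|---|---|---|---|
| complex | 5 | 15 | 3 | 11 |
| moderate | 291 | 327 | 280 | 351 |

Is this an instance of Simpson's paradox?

Complex: the in-house team 5/15 = 33.3%, Adjuster 2 3/11 = 27.3% → the in-house team
Moderate: the in-house team 291/327 = 89.0%, Adjuster 2 280/351 = 79.8% → the in-house team
Overall: the in-house team 296/342 = 86.5%, Adjuster 2 283/362 = 78.2% → the in-house team
The in-house team wins overall and in every claim group — no reversal.

No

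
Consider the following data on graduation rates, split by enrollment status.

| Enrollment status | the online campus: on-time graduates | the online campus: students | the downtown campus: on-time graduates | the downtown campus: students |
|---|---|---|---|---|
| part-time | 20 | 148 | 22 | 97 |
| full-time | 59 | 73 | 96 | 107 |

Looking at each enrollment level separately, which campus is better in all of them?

the downtown campus

Part-time: the online campus 20/148 = 13.5%, the downtown campus 22/97 = 22.7% → the downtown campus
Full-time: the online campus 59/73 = 80.8%, the downtown campus 96/107 = 89.7% → the downtown campus
The downtown campus has the higher rate in both groups.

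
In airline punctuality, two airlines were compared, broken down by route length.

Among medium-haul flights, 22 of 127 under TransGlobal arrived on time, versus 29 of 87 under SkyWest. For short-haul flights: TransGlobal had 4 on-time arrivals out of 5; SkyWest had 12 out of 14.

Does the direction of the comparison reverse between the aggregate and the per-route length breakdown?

No

Medium-haul: TransGlobal 22/127 = 17.3%, SkyWest 29/87 = 33.3% → SkyWest
Short-haul: TransGlobal 4/5 = 80.0%, SkyWest 12/14 = 85.7% → SkyWest
Overall: TransGlobal 26/132 = 19.7%, SkyWest 41/101 = 40.6% → SkyWest
SkyWest wins overall and in every route group — no reversal.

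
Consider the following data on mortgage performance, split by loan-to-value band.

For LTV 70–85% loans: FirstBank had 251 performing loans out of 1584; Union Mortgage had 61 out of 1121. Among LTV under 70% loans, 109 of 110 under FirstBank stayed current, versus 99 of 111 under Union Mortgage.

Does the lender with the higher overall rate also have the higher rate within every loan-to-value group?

LTV 70–85%: FirstBank 251/1584 = 15.8%, Union Mortgage 61/1121 = 5.4% → FirstBank
LTV under 70%: FirstBank 109/110 = 99.1%, Union Mortgage 99/111 = 89.2% → FirstBank
Overall: FirstBank 360/1694 = 21.3%, Union Mortgage 160/1232 = 13.0% → FirstBank
FirstBank wins overall and in every loan-to-value group — no reversal.

Yes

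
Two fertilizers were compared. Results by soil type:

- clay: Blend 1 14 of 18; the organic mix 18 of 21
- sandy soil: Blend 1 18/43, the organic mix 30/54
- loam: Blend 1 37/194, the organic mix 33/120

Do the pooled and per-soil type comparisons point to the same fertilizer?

Yes

Clay: Blend 1 14/18 = 77.8%, the organic mix 18/21 = 85.7% → the organic mix
Sandy soil: Blend 1 18/43 = 41.9%, the organic mix 30/54 = 55.6% → the organic mix
Loam: Blend 1 37/194 = 19.1%, the organic mix 33/120 = 27.5% → the organic mix
Overall: Blend 1 69/255 = 27.1%, the organic mix 81/195 = 41.5% → the organic mix
The organic mix wins overall and in every soil group — no reversal.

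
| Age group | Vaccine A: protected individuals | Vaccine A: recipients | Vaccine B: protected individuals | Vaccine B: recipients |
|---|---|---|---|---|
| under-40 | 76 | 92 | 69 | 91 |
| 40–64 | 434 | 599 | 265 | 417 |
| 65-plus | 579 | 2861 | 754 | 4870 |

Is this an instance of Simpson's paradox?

Under-40: Vaccine A 76/92 = 82.6%, Vaccine B 69/91 = 75.8% → Vaccine A
40–64: Vaccine A 434/599 = 72.5%, Vaccine B 265/417 = 63.5% → Vaccine A
65-plus: Vaccine A 579/2861 = 20.2%, Vaccine B 754/4870 = 15.5% → Vaccine A
Overall: Vaccine A 1089/3552 = 30.7%, Vaccine B 1088/5378 = 20.2% → Vaccine A
Vaccine A wins overall and in every age group — no reversal.

No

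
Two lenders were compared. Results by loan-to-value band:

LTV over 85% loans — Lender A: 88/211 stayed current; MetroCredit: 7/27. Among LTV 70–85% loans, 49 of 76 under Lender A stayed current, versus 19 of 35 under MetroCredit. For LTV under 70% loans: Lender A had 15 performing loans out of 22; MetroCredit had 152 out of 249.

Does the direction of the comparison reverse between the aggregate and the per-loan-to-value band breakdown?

LTV over 85%: Lender A 88/211 = 41.7%, MetroCredit 7/27 = 25.9% → Lender A
LTV 70–85%: Lender A 49/76 = 64.5%, MetroCredit 19/35 = 54.3% → Lender A
LTV under 70%: Lender A 15/22 = 68.2%, MetroCredit 152/249 = 61.0% → Lender A
Overall: Lender A 152/309 = 49.2%, MetroCredit 178/311 = 57.2% → MetroCredit
Lender A wins each loan-to-value group but MetroCredit wins overall — the comparison reverses. Lender A's loans skew toward LTV over 85%, which has a lower base rate.

Yes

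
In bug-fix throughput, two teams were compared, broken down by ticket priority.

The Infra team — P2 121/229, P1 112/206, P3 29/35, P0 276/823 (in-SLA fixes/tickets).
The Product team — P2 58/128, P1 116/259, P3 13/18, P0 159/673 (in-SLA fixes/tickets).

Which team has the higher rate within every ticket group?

P2: the Infra team 121/229 = 52.8%, the Product team 58/128 = 45.3% → the Infra team
P1: the Infra team 112/206 = 54.4%, the Product team 116/259 = 44.8% → the Infra team
P3: the Infra team 29/35 = 82.9%, the Product team 13/18 = 72.2% → the Infra team
P0: the Infra team 276/823 = 33.5%, the Product team 159/673 = 23.6% → the Infra team
The Infra team has the higher rate in all 4 groups.

the Infra team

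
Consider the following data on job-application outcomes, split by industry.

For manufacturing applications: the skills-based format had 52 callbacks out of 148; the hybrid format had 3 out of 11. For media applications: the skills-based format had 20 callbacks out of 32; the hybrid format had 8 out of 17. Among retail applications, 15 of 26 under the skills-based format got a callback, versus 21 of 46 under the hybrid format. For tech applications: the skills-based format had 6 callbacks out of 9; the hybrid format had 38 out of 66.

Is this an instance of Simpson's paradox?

Manufacturing: the skills-based format 52/148 = 35.1%, the hybrid format 3/11 = 27.3% → the skills-based format
Media: the skills-based format 20/32 = 62.5%, the hybrid format 8/17 = 47.1% → the skills-based format
Retail: the skills-based format 15/26 = 57.7%, the hybrid format 21/46 = 45.7% → the skills-based format
Tech: the skills-based format 6/9 = 66.7%, the hybrid format 38/66 = 57.6% → the skills-based format
Overall: the skills-based format 93/215 = 43.3%, the hybrid format 70/140 = 50.0% → the hybrid format
The skills-based format wins each industry group but the hybrid format wins overall — the comparison reverses. The skills-based format's applications skew toward manufacturing, which has a lower base rate.

Yes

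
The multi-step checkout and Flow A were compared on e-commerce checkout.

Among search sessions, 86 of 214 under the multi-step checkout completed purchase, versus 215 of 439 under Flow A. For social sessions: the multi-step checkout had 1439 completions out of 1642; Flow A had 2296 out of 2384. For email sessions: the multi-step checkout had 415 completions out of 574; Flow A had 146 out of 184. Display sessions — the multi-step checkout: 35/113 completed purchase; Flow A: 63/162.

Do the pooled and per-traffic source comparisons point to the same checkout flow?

Yes

Search: the multi-step checkout 86/214 = 40.2%, Flow A 215/439 = 49.0% → Flow A
Social: the multi-step checkout 1439/1642 = 87.6%, Flow A 2296/2384 = 96.3% → Flow A
Email: the multi-step checkout 415/574 = 72.3%, Flow A 146/184 = 79.3% → Flow A
Display: the multi-step checkout 35/113 = 31.0%, Flow A 63/162 = 38.9% → Flow A
Overall: the multi-step checkout 1975/2543 = 77.7%, Flow A 2720/3169 = 85.8% → Flow A
Flow A wins overall and in every traffic group — no reversal.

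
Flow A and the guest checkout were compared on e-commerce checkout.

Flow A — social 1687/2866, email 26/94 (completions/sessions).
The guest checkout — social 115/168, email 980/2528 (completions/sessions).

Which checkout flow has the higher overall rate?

Social: Flow A 1687/2866 = 58.9%, the guest checkout 115/168 = 68.5% → the guest checkout
Email: Flow A 26/94 = 27.7%, the guest checkout 980/2528 = 38.8% → the guest checkout
Overall: Flow A 1713/2960 = 57.9%, the guest checkout 1095/2696 = 40.6% → Flow A
(The guest checkout wins every traffic group but Flow A wins overall — the guest checkout's sessions skew toward the low-rate email group.)

Flow A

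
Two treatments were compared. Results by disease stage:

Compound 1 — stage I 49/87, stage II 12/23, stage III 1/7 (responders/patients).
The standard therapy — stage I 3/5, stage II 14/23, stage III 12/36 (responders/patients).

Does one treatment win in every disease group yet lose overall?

Stage I: Compound 1 49/87 = 56.3%, the standard therapy 3/5 = 60.0% → the standard therapy
Stage II: Compound 1 12/23 = 52.2%, the standard therapy 14/23 = 60.9% → the standard therapy
Stage III: Compound 1 1/7 = 14.3%, the standard therapy 12/36 = 33.3% → the standard therapy
Overall: Compound 1 62/117 = 53.0%, the standard therapy 29/64 = 45.3% → Compound 1
The standard therapy wins each disease group but Compound 1 wins overall — the comparison reverses. The standard therapy's patients skew toward stage III, which has a lower base rate.

Yes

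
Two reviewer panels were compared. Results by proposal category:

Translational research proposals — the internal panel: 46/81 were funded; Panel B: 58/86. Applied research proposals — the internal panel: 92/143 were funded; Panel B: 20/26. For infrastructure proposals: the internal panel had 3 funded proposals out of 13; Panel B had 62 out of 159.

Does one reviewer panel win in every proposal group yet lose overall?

Yes

Translational research: the internal panel 46/81 = 56.8%, Panel B 58/86 = 67.4% → Panel B
Applied research: the internal panel 92/143 = 64.3%, Panel B 20/26 = 76.9% → Panel B
Infrastructure: the internal panel 3/13 = 23.1%, Panel B 62/159 = 39.0% → Panel B
Overall: the internal panel 141/237 = 59.5%, Panel B 140/271 = 51.7% → the internal panel
Panel B wins each proposal group but the internal panel wins overall — the comparison reverses. Panel B's proposals skew toward infrastructure, which has a lower base rate.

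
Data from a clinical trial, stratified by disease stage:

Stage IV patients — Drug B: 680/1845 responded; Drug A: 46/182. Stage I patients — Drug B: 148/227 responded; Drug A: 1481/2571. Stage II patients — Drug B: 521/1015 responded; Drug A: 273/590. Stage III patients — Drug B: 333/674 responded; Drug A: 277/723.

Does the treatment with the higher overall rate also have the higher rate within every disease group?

Stage IV: Drug B 680/1845 = 36.9%, Drug A 46/182 = 25.3% → Drug B
Stage I: Drug B 148/227 = 65.2%, Drug A 1481/2571 = 57.6% → Drug B
Stage II: Drug B 521/1015 = 51.3%, Drug A 273/590 = 46.3% → Drug B
Stage III: Drug B 333/674 = 49.4%, Drug A 277/723 = 38.3% → Drug B
Overall: Drug B 1682/3761 = 44.7%, Drug A 2077/4066 = 51.1% → Drug A
Drug B wins each disease group but Drug A wins overall — the comparison reverses. Drug B's patients skew toward stage IV, which has a lower base rate.

No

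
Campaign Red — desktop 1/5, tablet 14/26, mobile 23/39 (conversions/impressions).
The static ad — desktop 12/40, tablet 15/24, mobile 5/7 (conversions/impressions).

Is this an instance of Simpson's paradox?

Yes

Desktop: Campaign Red 1/5 = 20.0%, the static ad 12/40 = 30.0% → the static ad
Tablet: Campaign Red 14/26 = 53.8%, the static ad 15/24 = 62.5% → the static ad
Mobile: Campaign Red 23/39 = 59.0%, the static ad 5/7 = 71.4% → the static ad
Overall: Campaign Red 38/70 = 54.3%, the static ad 32/71 = 45.1% → Campaign Red
The static ad wins each device group but Campaign Red wins overall — the comparison reverses. The static ad's impressions skew toward desktop, which has a lower base rate.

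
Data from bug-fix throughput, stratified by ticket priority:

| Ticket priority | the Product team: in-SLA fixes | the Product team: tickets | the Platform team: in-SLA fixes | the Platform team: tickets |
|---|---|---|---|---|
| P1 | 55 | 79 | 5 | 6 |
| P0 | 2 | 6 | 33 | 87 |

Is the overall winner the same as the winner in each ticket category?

P1: the Product team 55/79 = 69.6%, the Platform team 5/6 = 83.3% → the Platform team
P0: the Product team 2/6 = 33.3%, the Platform team 33/87 = 37.9% → the Platform team
Overall: the Product team 57/85 = 67.1%, the Platform team 38/93 = 40.9% → the Product team
The Platform team wins each ticket group but the Product team wins overall — the comparison reverses. The Platform team's tickets skew toward P0, which has a lower base rate.

No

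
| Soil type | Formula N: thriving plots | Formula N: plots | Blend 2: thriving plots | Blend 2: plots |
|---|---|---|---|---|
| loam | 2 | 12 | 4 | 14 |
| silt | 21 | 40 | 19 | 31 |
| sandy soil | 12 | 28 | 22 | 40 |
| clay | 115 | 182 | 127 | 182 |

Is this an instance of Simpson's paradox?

Loam: Formula N 2/12 = 16.7%, Blend 2 4/14 = 28.6% → Blend 2
Silt: Formula N 21/40 = 52.5%, Blend 2 19/31 = 61.3% → Blend 2
Sandy soil: Formula N 12/28 = 42.9%, Blend 2 22/40 = 55.0% → Blend 2
Clay: Formula N 115/182 = 63.2%, Blend 2 127/182 = 69.8% → Blend 2
Overall: Formula N 150/262 = 57.3%, Blend 2 172/267 = 64.4% → Blend 2
Blend 2 wins overall and in every soil group — no reversal.

No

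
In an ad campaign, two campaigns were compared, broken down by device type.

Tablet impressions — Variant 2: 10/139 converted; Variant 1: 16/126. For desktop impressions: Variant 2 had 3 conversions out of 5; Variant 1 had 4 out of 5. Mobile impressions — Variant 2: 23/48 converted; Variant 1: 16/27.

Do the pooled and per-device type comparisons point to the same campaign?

Yes

Tablet: Variant 2 10/139 = 7.2%, Variant 1 16/126 = 12.7% → Variant 1
Desktop: Variant 2 3/5 = 60.0%, Variant 1 4/5 = 80.0% → Variant 1
Mobile: Variant 2 23/48 = 47.9%, Variant 1 16/27 = 59.3% → Variant 1
Overall: Variant 2 36/192 = 18.8%, Variant 1 36/158 = 22.8% → Variant 1
Variant 1 wins overall and in every device group — no reversal.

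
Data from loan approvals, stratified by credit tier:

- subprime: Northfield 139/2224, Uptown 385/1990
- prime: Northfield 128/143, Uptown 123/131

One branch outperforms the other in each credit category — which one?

Uptown

Subprime: Northfield 139/2224 = 6.2%, Uptown 385/1990 = 19.3% → Uptown
Prime: Northfield 128/143 = 89.5%, Uptown 123/131 = 93.9% → Uptown
Uptown has the higher rate in both groups.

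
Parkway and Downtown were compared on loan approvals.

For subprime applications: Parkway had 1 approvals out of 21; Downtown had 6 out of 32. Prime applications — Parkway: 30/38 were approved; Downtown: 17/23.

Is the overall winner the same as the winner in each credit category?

No

Subprime: Parkway 1/21 = 4.8%, Downtown 6/32 = 18.8% → Downtown
Prime: Parkway 30/38 = 78.9%, Downtown 17/23 = 73.9% → Parkway
Overall: Parkway 31/59 = 52.5%, Downtown 23/55 = 41.8% → Parkway
Neither sweeps: Parkway wins 1 of 2 groups, Downtown wins 1. Parkway wins overall but not every group — no Simpson reversal.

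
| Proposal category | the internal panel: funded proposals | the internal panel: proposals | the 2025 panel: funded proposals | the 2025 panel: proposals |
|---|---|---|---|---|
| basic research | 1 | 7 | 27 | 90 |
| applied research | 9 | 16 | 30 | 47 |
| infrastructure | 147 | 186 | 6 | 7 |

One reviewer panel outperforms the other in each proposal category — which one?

the 2025 panel

Basic research: the internal panel 1/7 = 14.3%, the 2025 panel 27/90 = 30.0% → the 2025 panel
Applied research: the internal panel 9/16 = 56.2%, the 2025 panel 30/47 = 63.8% → the 2025 panel
Infrastructure: the internal panel 147/186 = 79.0%, the 2025 panel 6/7 = 85.7% → the 2025 panel
The 2025 panel has the higher rate in all 3 groups.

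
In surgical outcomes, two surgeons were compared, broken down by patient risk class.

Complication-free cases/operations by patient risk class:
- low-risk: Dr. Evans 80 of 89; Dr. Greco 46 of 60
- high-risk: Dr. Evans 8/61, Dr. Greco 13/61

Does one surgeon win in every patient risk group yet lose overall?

No

Low-risk: Dr. Evans 80/89 = 89.9%, Dr. Greco 46/60 = 76.7% → Dr. Evans
High-risk: Dr. Evans 8/61 = 13.1%, Dr. Greco 13/61 = 21.3% → Dr. Greco
Overall: Dr. Evans 88/150 = 58.7%, Dr. Greco 59/121 = 48.8% → Dr. Evans
Neither sweeps: Dr. Evans wins 1 of 2 groups, Dr. Greco wins 1. Dr. Evans wins overall but not every group — no Simpson reversal.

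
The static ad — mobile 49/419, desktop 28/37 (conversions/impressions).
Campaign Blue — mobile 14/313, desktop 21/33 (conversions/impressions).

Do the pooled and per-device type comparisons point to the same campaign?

Yes

Mobile: the static ad 49/419 = 11.7%, Campaign Blue 14/313 = 4.5% → the static ad
Desktop: the static ad 28/37 = 75.7%, Campaign Blue 21/33 = 63.6% → the static ad
Overall: the static ad 77/456 = 16.9%, Campaign Blue 35/346 = 10.1% → the static ad
The static ad wins overall and in every device group — no reversal.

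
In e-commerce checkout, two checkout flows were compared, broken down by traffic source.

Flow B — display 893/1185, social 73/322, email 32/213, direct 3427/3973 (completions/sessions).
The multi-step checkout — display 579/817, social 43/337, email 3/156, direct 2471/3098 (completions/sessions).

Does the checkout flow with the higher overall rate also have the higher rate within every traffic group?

Yes

Display: Flow B 893/1185 = 75.4%, the multi-step checkout 579/817 = 70.9% → Flow B
Social: Flow B 73/322 = 22.7%, the multi-step checkout 43/337 = 12.8% → Flow B
Email: Flow B 32/213 = 15.0%, the multi-step checkout 3/156 = 1.9% → Flow B
Direct: Flow B 3427/3973 = 86.3%, the multi-step checkout 2471/3098 = 79.8% → Flow B
Overall: Flow B 4425/5693 = 77.7%, the multi-step checkout 3096/4408 = 70.2% → Flow B
Flow B wins overall and in every traffic group — no reversal.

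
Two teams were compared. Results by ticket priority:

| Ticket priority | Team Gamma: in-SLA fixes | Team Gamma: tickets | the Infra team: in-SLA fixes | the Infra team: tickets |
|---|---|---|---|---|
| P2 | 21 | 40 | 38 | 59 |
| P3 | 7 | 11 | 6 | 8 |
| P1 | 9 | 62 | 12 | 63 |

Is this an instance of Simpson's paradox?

No

P2: Team Gamma 21/40 = 52.5%, the Infra team 38/59 = 64.4% → the Infra team
P3: Team Gamma 7/11 = 63.6%, the Infra team 6/8 = 75.0% → the Infra team
P1: Team Gamma 9/62 = 14.5%, the Infra team 12/63 = 19.0% → the Infra team
Overall: Team Gamma 37/113 = 32.7%, the Infra team 56/130 = 43.1% → the Infra team
The Infra team wins overall and in every ticket group — no reversal.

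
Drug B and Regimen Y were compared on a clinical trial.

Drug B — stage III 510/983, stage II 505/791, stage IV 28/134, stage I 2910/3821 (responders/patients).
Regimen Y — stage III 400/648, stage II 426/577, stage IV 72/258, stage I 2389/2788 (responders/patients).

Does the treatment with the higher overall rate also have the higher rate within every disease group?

Stage III: Drug B 510/983 = 51.9%, Regimen Y 400/648 = 61.7% → Regimen Y
Stage II: Drug B 505/791 = 63.8%, Regimen Y 426/577 = 73.8% → Regimen Y
Stage IV: Drug B 28/134 = 20.9%, Regimen Y 72/258 = 27.9% → Regimen Y
Stage I: Drug B 2910/3821 = 76.2%, Regimen Y 2389/2788 = 85.7% → Regimen Y
Overall: Drug B 3953/5729 = 69.0%, Regimen Y 3287/4271 = 77.0% → Regimen Y
Regimen Y wins overall and in every disease group — no reversal.

Yes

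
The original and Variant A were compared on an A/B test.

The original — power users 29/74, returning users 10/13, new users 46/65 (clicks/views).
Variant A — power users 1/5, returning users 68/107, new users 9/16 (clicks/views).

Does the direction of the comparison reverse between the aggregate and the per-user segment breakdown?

Power users: the original 29/74 = 39.2%, Variant A 1/5 = 20.0% → the original
Returning users: the original 10/13 = 76.9%, Variant A 68/107 = 63.6% → the original
New users: the original 46/65 = 70.8%, Variant A 9/16 = 56.2% → the original
Overall: the original 85/152 = 55.9%, Variant A 78/128 = 60.9% → Variant A
The original wins each user group but Variant A wins overall — the comparison reverses. The original's views skew toward power users, which has a lower base rate.

Yes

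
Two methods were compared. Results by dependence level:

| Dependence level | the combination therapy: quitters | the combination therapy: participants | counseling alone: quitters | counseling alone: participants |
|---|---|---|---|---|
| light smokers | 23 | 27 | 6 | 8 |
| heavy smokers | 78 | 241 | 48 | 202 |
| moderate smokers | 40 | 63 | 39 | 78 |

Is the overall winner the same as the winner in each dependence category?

Yes

Light smokers: the combination therapy 23/27 = 85.2%, counseling alone 6/8 = 75.0% → the combination therapy
Heavy smokers: the combination therapy 78/241 = 32.4%, counseling alone 48/202 = 23.8% → the combination therapy
Moderate smokers: the combination therapy 40/63 = 63.5%, counseling alone 39/78 = 50.0% → the combination therapy
Overall: the combination therapy 141/331 = 42.6%, counseling alone 93/288 = 32.3% → the combination therapy
The combination therapy wins overall and in every dependence group — no reversal.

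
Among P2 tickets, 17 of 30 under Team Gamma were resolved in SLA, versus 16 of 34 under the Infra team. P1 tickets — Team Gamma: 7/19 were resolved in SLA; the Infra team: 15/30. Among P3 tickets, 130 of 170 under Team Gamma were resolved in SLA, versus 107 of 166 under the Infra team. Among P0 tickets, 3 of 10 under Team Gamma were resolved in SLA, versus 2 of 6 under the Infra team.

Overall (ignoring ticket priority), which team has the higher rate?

P2: Team Gamma 17/30 = 56.7%, the Infra team 16/34 = 47.1% → Team Gamma
P1: Team Gamma 7/19 = 36.8%, the Infra team 15/30 = 50.0% → the Infra team
P3: Team Gamma 130/170 = 76.5%, the Infra team 107/166 = 64.5% → Team Gamma
P0: Team Gamma 3/10 = 30.0%, the Infra team 2/6 = 33.3% → the Infra team
Overall: Team Gamma 157/229 = 68.6%, the Infra team 140/236 = 59.3% → Team Gamma
(Neither sweeps every ticket group, but Team Gamma has the higher pooled rate.)

Team Gamma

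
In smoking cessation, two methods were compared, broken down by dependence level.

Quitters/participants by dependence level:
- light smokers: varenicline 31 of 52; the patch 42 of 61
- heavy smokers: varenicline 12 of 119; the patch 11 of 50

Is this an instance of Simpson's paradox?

No

Light smokers: varenicline 31/52 = 59.6%, the patch 42/61 = 68.9% → the patch
Heavy smokers: varenicline 12/119 = 10.1%, the patch 11/50 = 22.0% → the patch
Overall: varenicline 43/171 = 25.1%, the patch 53/111 = 47.7% → the patch
The patch wins overall and in every dependence group — no reversal.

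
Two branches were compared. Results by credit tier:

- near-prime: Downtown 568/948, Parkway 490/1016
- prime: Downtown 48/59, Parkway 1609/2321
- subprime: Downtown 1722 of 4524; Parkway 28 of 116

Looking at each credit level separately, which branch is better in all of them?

Downtown

Near-prime: Downtown 568/948 = 59.9%, Parkway 490/1016 = 48.2% → Downtown
Prime: Downtown 48/59 = 81.4%, Parkway 1609/2321 = 69.3% → Downtown
Subprime: Downtown 1722/4524 = 38.1%, Parkway 28/116 = 24.1% → Downtown
Downtown has the higher rate in all 3 groups.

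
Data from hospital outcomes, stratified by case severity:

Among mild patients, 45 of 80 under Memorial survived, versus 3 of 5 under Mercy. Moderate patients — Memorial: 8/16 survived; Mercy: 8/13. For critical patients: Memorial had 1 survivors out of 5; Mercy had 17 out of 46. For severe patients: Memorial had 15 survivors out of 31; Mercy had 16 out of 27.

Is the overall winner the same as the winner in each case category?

Mild: Memorial 45/80 = 56.2%, Mercy 3/5 = 60.0% → Mercy
Moderate: Memorial 8/16 = 50.0%, Mercy 8/13 = 61.5% → Mercy
Critical: Memorial 1/5 = 20.0%, Mercy 17/46 = 37.0% → Mercy
Severe: Memorial 15/31 = 48.4%, Mercy 16/27 = 59.3% → Mercy
Overall: Memorial 69/132 = 52.3%, Mercy 44/91 = 48.4% → Memorial
Mercy wins each case group but Memorial wins overall — the comparison reverses. Mercy's patients skew toward critical, which has a lower base rate.

No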